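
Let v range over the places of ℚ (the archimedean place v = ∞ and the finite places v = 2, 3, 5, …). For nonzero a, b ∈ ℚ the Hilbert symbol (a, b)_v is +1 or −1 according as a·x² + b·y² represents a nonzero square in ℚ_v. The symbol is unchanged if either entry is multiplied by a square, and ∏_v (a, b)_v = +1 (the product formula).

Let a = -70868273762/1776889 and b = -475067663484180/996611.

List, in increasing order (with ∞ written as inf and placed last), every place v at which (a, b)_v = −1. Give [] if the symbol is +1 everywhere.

[5, 11, 17, 23, 29, inf]

Mod squares: a ≡ -249458, b ≡ -110055. Check v ∈ {∞, 2, 3, 5, 7, 11, 13, 17, 23, 29, 31, 41, 43}.
v=11: a=11^1·(≡3), b=11^-1·(≡5) mod 11; (3|11)=+1, (5|11)=+1; (−1)^{1·-1·5}·(+1)^-1·(+1)^1 = -1.
v=43: a=43^-2·(≡12), b=43^-2·(≡14) mod 43; (12|43)=-1, (14|43)=+1; (−1)^{-2·-2·21}·(-1)^-2·(+1)^-2 = +1.
v=3: a=3^0·(≡1), b=3^1·(≡2) mod 3; (1|3)=+1, (2|3)=-1; (−1)^{0·1·1}·(+1)^1·(-1)^0 = +1.
v=2: v_2(a)=1, v_2(b)=2; units ≡ 7, 1 (mod 8); ε·ε+αω+βω = 1·0+1·0+2·0 ≡ 0  ⇒  (a,b)_2 = +1.
v=41: a=41^2·(≡7), b=41^0·(≡12) mod 41; (7|41)=-1, (12|41)=-1; (−1)^{2·0·20}·(-1)^0·(-1)^2 = +1.
v=17: a=17^1·(≡3), b=17^4·(≡11) mod 17; (3|17)=-1, (11|17)=-1; (−1)^{1·4·8}·(-1)^4·(-1)^1 = -1.
v=7: a=7^0·(≡4), b=7^-2·(≡6) mod 7; (4|7)=+1, (6|7)=-1; (−1)^{0·-2·3}·(+1)^-2·(-1)^0 = +1.
v=∞: -249458 < 0 and -110055 < 0  ⇒  (a,b)_∞ = -1.
v=5: a=5^0·(≡2), b=5^1·(≡4) mod 5; (2|5)=-1, (4|5)=+1; (−1)^{0·1·2}·(-1)^1·(+1)^0 = -1.
v=13: a=13^2·(≡10), b=13^2·(≡12) mod 13; (10|13)=+1, (12|13)=+1; (−1)^{2·2·6}·(+1)^2·(+1)^2 = +1.
v=31: a=31^-2·(≡23), b=31^0·(≡13) mod 31; (23|31)=-1, (13|31)=-1; (−1)^{-2·0·15}·(-1)^0·(-1)^-2 = +1.
v=29: a=29^1·(≡26), b=29^3·(≡20) mod 29; (26|29)=-1, (20|29)=+1; (−1)^{1·3·14}·(-1)^3·(+1)^1 = -1.
v=23: a=23^1·(≡22), b=23^1·(≡7) mod 23; (22|23)=-1, (7|23)=-1; (−1)^{1·1·11}·(-1)^1·(-1)^1 = -1.
Ram(-249458, -110055) = {5, 11, 17, 23, 29, ∞}; no ℚ_5-point on the conic.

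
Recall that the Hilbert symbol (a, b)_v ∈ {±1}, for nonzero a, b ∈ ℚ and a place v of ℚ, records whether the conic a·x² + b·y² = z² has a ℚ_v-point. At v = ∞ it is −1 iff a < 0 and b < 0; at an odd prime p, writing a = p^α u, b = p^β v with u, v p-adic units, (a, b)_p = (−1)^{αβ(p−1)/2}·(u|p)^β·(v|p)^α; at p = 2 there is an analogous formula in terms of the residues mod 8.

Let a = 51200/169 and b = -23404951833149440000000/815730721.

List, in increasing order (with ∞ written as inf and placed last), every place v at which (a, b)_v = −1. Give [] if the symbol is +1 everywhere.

(a, b) ≡ (2, -5449390) mod (ℚ^×)²; places V = {2, 5, 13, 19, 23, 29, 43, ∞}.
(a,b)_∞: sgn(2)=+, sgn(-5449390)=−, so +1.
(a,b)_2: α=11, β=39; u≡1, v≡1 (mod 8); ε(u)ε(v)=0·0, αω(v)=11·0, βω(u)=39·0; sum ≡ 0  ⇒  +1.
(a,b)_29: α=0, u≡26; β=1, v≡17 (mod 29); (26|29)=-1, (17|29)=-1; sign (−1)^0·-1^1·-1^0 = -1.
(a,b)_19: α=0, u≡12; β=1, v≡15 (mod 19); (12|19)=-1, (15|19)=-1; sign (−1)^0·-1^1·-1^0 = -1.
(a,b)_13: α=-2, u≡6; β=-8, v≡5 (mod 13); (6|13)=-1, (5|13)=-1; sign (−1)^0·-1^-8·-1^-2 = +1.
(a,b)_23: α=0, u≡6; β=1, v≡1 (mod 23); (6|23)=+1, (1|23)=+1; sign (−1)^0·+1^1·+1^0 = +1.
(a,b)_43: α=0, u≡33; β=1, v≡19 (mod 43); (33|43)=-1, (19|43)=-1; sign (−1)^0·-1^1·-1^0 = -1.
(a,b)_5: α=2, u≡2; β=7, v≡3 (mod 5); (2|5)=-1, (3|5)=-1; sign (−1)^0·-1^7·-1^2 = -1.
Ram(2, -5449390) = {5, 19, 29, 43}; no ℚ_5-point on the conic.

[5, 19, 29, 43]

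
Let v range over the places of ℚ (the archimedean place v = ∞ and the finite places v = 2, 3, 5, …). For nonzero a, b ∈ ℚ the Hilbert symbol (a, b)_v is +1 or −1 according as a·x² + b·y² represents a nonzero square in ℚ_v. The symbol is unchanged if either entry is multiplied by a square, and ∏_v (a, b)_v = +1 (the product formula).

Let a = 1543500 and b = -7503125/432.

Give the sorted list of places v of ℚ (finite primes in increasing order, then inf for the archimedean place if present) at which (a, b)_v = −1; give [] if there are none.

Mod squares: a ≡ 35, b ≡ -15. Check v ∈ {∞, 2, 3, 5, 7}.
v=3: a=3^2·(≡2), b=3^-3·(≡1) mod 3; (2|3)=-1, (1|3)=+1; (−1)^{2·-3·1}·(-1)^-3·(+1)^2 = -1.
v=∞: 35 > 0 and -15 < 0  ⇒  (a,b)_∞ = +1.
v=2: v_2(a)=2, v_2(b)=-4; units ≡ 3, 1 (mod 8); ε·ε+αω+βω = 1·0+2·0+-4·1 ≡ 0  ⇒  (a,b)_2 = +1.
v=5: a=5^3·(≡3), b=5^5·(≡2) mod 5; (3|5)=-1, (2|5)=-1; (−1)^{3·5·2}·(-1)^5·(-1)^3 = +1.
v=7: a=7^3·(≡6), b=7^4·(≡5) mod 7; (6|7)=-1, (5|7)=-1; (−1)^{3·4·3}·(-1)^4·(-1)^3 = -1.
|Ram(35, -15)| = 2, even; anisotropic at {3, 7}.

[3, 7]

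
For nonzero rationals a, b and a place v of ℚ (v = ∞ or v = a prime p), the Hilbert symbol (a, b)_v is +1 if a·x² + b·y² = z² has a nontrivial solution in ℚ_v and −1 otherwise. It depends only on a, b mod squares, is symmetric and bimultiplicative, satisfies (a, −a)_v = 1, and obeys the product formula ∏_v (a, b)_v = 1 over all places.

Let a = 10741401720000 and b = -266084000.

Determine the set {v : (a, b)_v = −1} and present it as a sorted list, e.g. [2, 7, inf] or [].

[5, 43]

Mod squares: a ≡ 43, b ≡ -665210. Check v ∈ {∞, 2, 3, 5, 7, 13, 17, 43}.
v=7: a=7^4·(≡1), b=7^1·(≡2) mod 7; (1|7)=+1, (2|7)=+1; (−1)^{4·1·3}·(+1)^1·(+1)^4 = +1.
v=2: v_2(a)=6, v_2(b)=5; units ≡ 3, 3 (mod 8); ε·ε+αω+βω = 1·1+6·1+5·1 ≡ 0  ⇒  (a,b)_2 = +1.
v=17: a=17^2·(≡16), b=17^1·(≡2) mod 17; (16|17)=+1, (2|17)=+1; (−1)^{2·1·8}·(+1)^1·(+1)^2 = +1.
v=3: a=3^2·(≡1), b=3^0·(≡1) mod 3; (1|3)=+1, (1|3)=+1; (−1)^{2·0·1}·(+1)^0·(+1)^2 = +1.
v=43: a=43^1·(≡35), b=43^1·(≡1) mod 43; (35|43)=+1, (1|43)=+1; (−1)^{1·1·21}·(+1)^1·(+1)^1 = -1.
v=5: a=5^4·(≡2), b=5^3·(≡3) mod 5; (2|5)=-1, (3|5)=-1; (−1)^{4·3·2}·(-1)^3·(-1)^4 = -1.
v=∞: 43 > 0 and -665210 < 0  ⇒  (a,b)_∞ = +1.
v=13: a=13^0·(≡3), b=13^1·(≡6) mod 13; (3|13)=+1, (6|13)=-1; (−1)^{0·1·6}·(+1)^1·(-1)^0 = +1.
|Ram(43, -665210)| = 2, even; anisotropic at {5, 43}.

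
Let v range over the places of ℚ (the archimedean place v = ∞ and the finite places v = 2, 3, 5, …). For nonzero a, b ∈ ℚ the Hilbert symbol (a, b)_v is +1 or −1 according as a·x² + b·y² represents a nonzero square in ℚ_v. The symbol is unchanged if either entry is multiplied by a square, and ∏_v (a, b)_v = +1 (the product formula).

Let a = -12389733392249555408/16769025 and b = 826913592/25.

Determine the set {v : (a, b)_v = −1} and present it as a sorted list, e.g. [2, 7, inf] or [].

Mod squares: a ≡ -10013, b ≡ 23902. Check v ∈ {∞, 2, 3, 5, 7, 11, 13, 17, 19, 31, 37, 41}.
v=3: a=3^-4·(≡1), b=3^2·(≡1) mod 3; (1|3)=+1, (1|3)=+1; (−1)^{-4·2·1}·(+1)^2·(+1)^-4 = +1.
v=11: a=11^2·(≡2), b=11^0·(≡7) mod 11; (2|11)=-1, (7|11)=-1; (−1)^{2·0·5}·(-1)^0·(-1)^2 = +1.
v=7: a=7^-2·(≡2), b=7^0·(≡2) mod 7; (2|7)=+1, (2|7)=+1; (−1)^{-2·0·3}·(+1)^0·(+1)^-2 = +1.
v=5: a=5^-2·(≡2), b=5^-2·(≡2) mod 5; (2|5)=-1, (2|5)=-1; (−1)^{-2·-2·2}·(-1)^-2·(-1)^-2 = +1.
v=∞: -10013 < 0 and 23902 > 0  ⇒  (a,b)_∞ = +1.
v=31: a=31^3·(≡4), b=31^2·(≡25) mod 31; (4|31)=+1, (25|31)=+1; (−1)^{3·2·15}·(+1)^2·(+1)^3 = +1.
v=41: a=41^2·(≡5), b=41^0·(≡20) mod 41; (5|41)=+1, (20|41)=+1; (−1)^{2·0·20}·(+1)^0·(+1)^2 = +1.
v=2: v_2(a)=4, v_2(b)=3; units ≡ 3, 7 (mod 8); ε·ε+αω+βω = 1·1+4·0+3·1 ≡ 0  ⇒  (a,b)_2 = +1.
v=37: a=37^2·(≡32), b=37^1·(≡14) mod 37; (32|37)=-1, (14|37)=-1; (−1)^{2·1·18}·(-1)^1·(-1)^2 = -1.
v=19: a=19^1·(≡6), b=19^1·(≡17) mod 19; (6|19)=+1, (17|19)=+1; (−1)^{1·1·9}·(+1)^1·(+1)^1 = -1.
v=17: a=17^3·(≡10), b=17^1·(≡10) mod 17; (10|17)=-1, (10|17)=-1; (−1)^{3·1·8}·(-1)^1·(-1)^3 = +1.
v=13: a=13^-2·(≡10), b=13^0·(≡2) mod 13; (10|13)=+1, (2|13)=-1; (−1)^{-2·0·6}·(+1)^0·(-1)^-2 = +1.
Ram(-10013, 23902) = {19, 37}; no ℚ_19-point on the conic.

[19, 37]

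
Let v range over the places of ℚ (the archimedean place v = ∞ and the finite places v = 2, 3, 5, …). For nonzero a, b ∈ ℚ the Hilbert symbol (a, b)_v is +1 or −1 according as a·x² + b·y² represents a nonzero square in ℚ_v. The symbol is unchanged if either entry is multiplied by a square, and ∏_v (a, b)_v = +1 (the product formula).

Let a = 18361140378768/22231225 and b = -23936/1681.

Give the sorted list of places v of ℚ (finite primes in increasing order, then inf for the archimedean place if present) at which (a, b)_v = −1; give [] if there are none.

[17, 31]

Mod squares: a ≡ 12617, b ≡ -374. Check v ∈ {∞, 2, 3, 5, 11, 17, 23, 31, 37, 41}.
v=23: a=23^-2·(≡16), b=23^0·(≡15) mod 23; (16|23)=+1, (15|23)=-1; (−1)^{-2·0·11}·(+1)^0·(-1)^-2 = +1.
v=11: a=11^3·(≡1), b=11^1·(≡10) mod 11; (1|11)=+1, (10|11)=-1; (−1)^{3·1·5}·(+1)^1·(-1)^3 = +1.
v=37: a=37^1·(≡22), b=37^0·(≡21) mod 37; (22|37)=-1, (21|37)=+1; (−1)^{1·0·18}·(-1)^0·(+1)^1 = +1.
v=2: v_2(a)=4, v_2(b)=7; units ≡ 1, 5 (mod 8); ε·ε+αω+βω = 0·0+4·1+7·0 ≡ 0  ⇒  (a,b)_2 = +1.
v=31: a=31^1·(≡20), b=31^0·(≡26) mod 31; (20|31)=+1, (26|31)=-1; (−1)^{1·0·15}·(+1)^0·(-1)^1 = -1.
v=5: a=5^-2·(≡2), b=5^0·(≡4) mod 5; (2|5)=-1, (4|5)=+1; (−1)^{-2·0·2}·(-1)^0·(+1)^-2 = +1.
v=∞: 12617 > 0 and -374 < 0  ⇒  (a,b)_∞ = +1.
v=17: a=17^4·(≡7), b=17^1·(≡7) mod 17; (7|17)=-1, (7|17)=-1; (−1)^{4·1·8}·(-1)^1·(-1)^4 = -1.
v=41: a=41^-2·(≡34), b=41^-2·(≡8) mod 41; (34|41)=-1, (8|41)=+1; (−1)^{-2·-2·20}·(-1)^-2·(+1)^-2 = +1.
v=3: a=3^2·(≡2), b=3^0·(≡1) mod 3; (2|3)=-1, (1|3)=+1; (−1)^{2·0·1}·(-1)^0·(+1)^2 = +1.
|Ram(12617, -374)| = 2, even; anisotropic at {17, 31}.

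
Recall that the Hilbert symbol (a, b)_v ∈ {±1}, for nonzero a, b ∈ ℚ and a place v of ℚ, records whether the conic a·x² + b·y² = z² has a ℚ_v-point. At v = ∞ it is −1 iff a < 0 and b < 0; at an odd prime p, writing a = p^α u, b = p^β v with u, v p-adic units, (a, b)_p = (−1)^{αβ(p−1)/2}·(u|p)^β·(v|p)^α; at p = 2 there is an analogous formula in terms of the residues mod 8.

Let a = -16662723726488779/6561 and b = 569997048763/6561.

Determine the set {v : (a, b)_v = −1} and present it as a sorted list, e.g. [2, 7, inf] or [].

[23, 41]

Mod squares: a ≡ -36859, b ≡ 667. Check v ∈ {∞, 2, 3, 23, 29, 31, 41}.
v=3: a=3^-8·(≡2), b=3^-8·(≡1) mod 3; (2|3)=-1, (1|3)=+1; (−1)^{-8·-8·1}·(-1)^-8·(+1)^-8 = +1.
v=31: a=31^3·(≡28), b=31^2·(≡5) mod 31; (28|31)=+1, (5|31)=+1; (−1)^{3·2·15}·(+1)^2·(+1)^3 = +1.
v=∞: -36859 < 0 and 667 > 0  ⇒  (a,b)_∞ = +1.
v=23: a=23^4·(≡14), b=23^3·(≡13) mod 23; (14|23)=-1, (13|23)=+1; (−1)^{4·3·11}·(-1)^3·(+1)^4 = -1.
v=41: a=41^3·(≡3), b=41^2·(≡28) mod 41; (3|41)=-1, (28|41)=-1; (−1)^{3·2·20}·(-1)^2·(-1)^3 = -1.
v=2: v_2(a)=0, v_2(b)=0; units ≡ 5, 3 (mod 8); ε·ε+αω+βω = 0·1+0·1+0·1 ≡ 0  ⇒  (a,b)_2 = +1.
v=29: a=29^1·(≡5), b=29^1·(≡24) mod 29; (5|29)=+1, (24|29)=+1; (−1)^{1·1·14}·(+1)^1·(+1)^1 = +1.
|Ram(-36859, 667)| = 2, even; anisotropic at {23, 41}.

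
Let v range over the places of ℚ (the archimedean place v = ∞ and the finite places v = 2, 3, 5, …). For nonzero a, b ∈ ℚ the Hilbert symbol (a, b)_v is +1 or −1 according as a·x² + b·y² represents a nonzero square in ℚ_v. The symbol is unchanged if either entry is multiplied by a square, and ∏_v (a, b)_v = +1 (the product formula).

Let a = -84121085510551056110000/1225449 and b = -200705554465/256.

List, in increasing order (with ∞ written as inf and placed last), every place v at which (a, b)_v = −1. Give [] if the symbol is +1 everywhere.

[13, 23, 37, inf]

Mod squares: a ≡ -851, b ≡ -1050985. Check v ∈ {∞, 2, 3, 5, 11, 13, 19, 23, 37, 41, 43}.
v=11: a=11^2·(≡10), b=11^0·(≡8) mod 11; (10|11)=-1, (8|11)=-1; (−1)^{2·0·5}·(-1)^0·(-1)^2 = +1.
v=2: v_2(a)=4, v_2(b)=-8; units ≡ 5, 7 (mod 8); ε·ε+αω+βω = 0·1+4·0+-8·1 ≡ 0  ⇒  (a,b)_2 = +1.
v=43: a=43^2·(≡40), b=43^0·(≡23) mod 43; (40|43)=+1, (23|43)=+1; (−1)^{2·0·21}·(+1)^0·(+1)^2 = +1.
v=37: a=37^3·(≡20), b=37^1·(≡30) mod 37; (20|37)=-1, (30|37)=+1; (−1)^{3·1·18}·(-1)^1·(+1)^3 = -1.
v=23: a=23^3·(≡16), b=23^3·(≡9) mod 23; (16|23)=+1, (9|23)=+1; (−1)^{3·3·11}·(+1)^3·(+1)^3 = -1.
v=5: a=5^4·(≡1), b=5^1·(≡2) mod 5; (1|5)=+1, (2|5)=-1; (−1)^{4·1·2}·(+1)^1·(-1)^4 = +1.
v=∞: -851 < 0 and -1050985 < 0  ⇒  (a,b)_∞ = -1.
v=3: a=3^-6·(≡1), b=3^0·(≡2) mod 3; (1|3)=+1, (2|3)=-1; (−1)^{-6·0·1}·(+1)^0·(-1)^-6 = +1.
v=41: a=41^-2·(≡16), b=41^0·(≡37) mod 41; (16|41)=+1, (37|41)=+1; (−1)^{-2·0·20}·(+1)^0·(+1)^-2 = +1.
v=19: a=19^2·(≡1), b=19^3·(≡2) mod 19; (1|19)=+1, (2|19)=-1; (−1)^{2·3·9}·(+1)^3·(-1)^2 = +1.
v=13: a=13^2·(≡8), b=13^1·(≡7) mod 13; (8|13)=-1, (7|13)=-1; (−1)^{2·1·6}·(-1)^1·(-1)^2 = -1.
Ram(-851, -1050985) = {13, 23, 37, ∞}; no ℚ_13-point on the conic.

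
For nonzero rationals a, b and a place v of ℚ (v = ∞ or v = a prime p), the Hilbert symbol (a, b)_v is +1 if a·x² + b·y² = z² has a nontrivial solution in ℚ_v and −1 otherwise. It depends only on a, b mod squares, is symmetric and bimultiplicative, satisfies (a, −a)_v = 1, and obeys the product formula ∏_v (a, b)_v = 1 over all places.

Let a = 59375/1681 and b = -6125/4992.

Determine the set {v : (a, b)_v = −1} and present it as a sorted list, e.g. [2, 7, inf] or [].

(a, b) ≡ (95, -390) mod (ℚ^×)²; places V = {2, 3, 5, 7, 13, 19, 41, ∞}.
(a,b)_41: α=-2, u≡7; β=0, v≡18 (mod 41); (7|41)=-1, (18|41)=+1; sign (−1)^0·-1^0·+1^-2 = +1.
(a,b)_19: α=1, u≡1; β=0, v≡9 (mod 19); (1|19)=+1, (9|19)=+1; sign (−1)^0·+1^0·+1^1 = +1.
(a,b)_7: α=0, u≡1; β=2, v≡1 (mod 7); (1|7)=+1, (1|7)=+1; sign (−1)^0·+1^2·+1^0 = +1.
(a,b)_2: α=0, β=-7; u≡7, v≡5 (mod 8); ε(u)ε(v)=1·0, αω(v)=0·1, βω(u)=-7·0; sum ≡ 0  ⇒  +1.
(a,b)_5: α=5, u≡4; β=3, v≡3 (mod 5); (4|5)=+1, (3|5)=-1; sign (−1)^0·+1^3·-1^5 = -1.
(a,b)_∞: sgn(95)=+, sgn(-390)=−, so +1.
(a,b)_13: α=0, u≡1; β=-1, v≡9 (mod 13); (1|13)=+1, (9|13)=+1; sign (−1)^0·+1^-1·+1^0 = +1.
(a,b)_3: α=0, u≡2; β=-1, v≡2 (mod 3); (2|3)=-1, (2|3)=-1; sign (−1)^0·-1^-1·-1^0 = -1.
Ram(95, -390) = {3, 5}; no ℚ_3-point on the conic.

[3, 5]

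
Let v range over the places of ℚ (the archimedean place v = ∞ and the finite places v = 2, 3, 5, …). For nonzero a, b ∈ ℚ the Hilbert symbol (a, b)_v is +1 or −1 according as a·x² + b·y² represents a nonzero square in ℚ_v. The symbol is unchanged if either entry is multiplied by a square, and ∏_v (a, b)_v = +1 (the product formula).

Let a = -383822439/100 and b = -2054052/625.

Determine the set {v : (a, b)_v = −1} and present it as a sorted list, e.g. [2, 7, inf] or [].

[3, 13, 19, inf]

Mod squares: a ≡ -8151, b ≡ -57057. Check v ∈ {∞, 2, 3, 5, 7, 11, 13, 19, 31}.
v=11: a=11^1·(≡8), b=11^1·(≡9) mod 11; (8|11)=-1, (9|11)=+1; (−1)^{1·1·5}·(-1)^1·(+1)^1 = +1.
v=2: v_2(a)=-2, v_2(b)=2; units ≡ 1, 7 (mod 8); ε·ε+αω+βω = 0·1+-2·0+2·0 ≡ 0  ⇒  (a,b)_2 = +1.
v=5: a=5^-2·(≡4), b=5^-4·(≡3) mod 5; (4|5)=+1, (3|5)=-1; (−1)^{-2·-4·2}·(+1)^-4·(-1)^-2 = +1.
v=∞: -8151 < 0 and -57057 < 0  ⇒  (a,b)_∞ = -1.
v=7: a=7^2·(≡4), b=7^1·(≡2) mod 7; (4|7)=+1, (2|7)=+1; (−1)^{2·1·3}·(+1)^1·(+1)^2 = +1.
v=3: a=3^1·(≡1), b=3^3·(≡1) mod 3; (1|3)=+1, (1|3)=+1; (−1)^{1·3·1}·(+1)^3·(+1)^1 = -1.
v=31: a=31^2·(≡14), b=31^0·(≡14) mod 31; (14|31)=+1, (14|31)=+1; (−1)^{2·0·15}·(+1)^0·(+1)^2 = +1.
v=13: a=13^1·(≡12), b=13^1·(≡11) mod 13; (12|13)=+1, (11|13)=-1; (−1)^{1·1·6}·(+1)^1·(-1)^1 = -1.
v=19: a=19^1·(≡15), b=19^1·(≡18) mod 19; (15|19)=-1, (18|19)=-1; (−1)^{1·1·9}·(-1)^1·(-1)^1 = -1.
Ram(-8151, -57057) = {3, 13, 19, ∞}; no ℚ_3-point on the conic.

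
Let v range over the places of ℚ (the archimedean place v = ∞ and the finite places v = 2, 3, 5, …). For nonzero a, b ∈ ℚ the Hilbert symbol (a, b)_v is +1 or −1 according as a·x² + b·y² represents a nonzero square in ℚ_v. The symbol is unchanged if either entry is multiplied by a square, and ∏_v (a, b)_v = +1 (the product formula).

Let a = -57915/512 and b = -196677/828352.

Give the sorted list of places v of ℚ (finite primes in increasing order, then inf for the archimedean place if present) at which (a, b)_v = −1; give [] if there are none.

Mod squares: a ≡ -1430, b ≡ -91. Check v ∈ {∞, 2, 3, 5, 7, 11, 13, 41, 43}.
v=3: a=3^4·(≡1), b=3^2·(≡2) mod 3; (1|3)=+1, (2|3)=-1; (−1)^{4·2·1}·(+1)^2·(-1)^4 = +1.
v=5: a=5^1·(≡1), b=5^0·(≡4) mod 5; (1|5)=+1, (4|5)=+1; (−1)^{1·0·2}·(+1)^0·(+1)^1 = +1.
v=11: a=11^1·(≡8), b=11^0·(≡10) mod 11; (8|11)=-1, (10|11)=-1; (−1)^{1·0·5}·(-1)^0·(-1)^1 = -1.
v=2: v_2(a)=-9, v_2(b)=-6; units ≡ 5, 5 (mod 8); ε·ε+αω+βω = 0·0+-9·1+-6·1 ≡ 1  ⇒  (a,b)_2 = -1.
v=43: a=43^0·(≡20), b=43^-2·(≡17) mod 43; (20|43)=-1, (17|43)=+1; (−1)^{0·-2·21}·(-1)^-2·(+1)^0 = +1.
v=13: a=13^1·(≡6), b=13^1·(≡11) mod 13; (6|13)=-1, (11|13)=-1; (−1)^{1·1·6}·(-1)^1·(-1)^1 = +1.
v=∞: -1430 < 0 and -91 < 0  ⇒  (a,b)_∞ = -1.
v=41: a=41^0·(≡5), b=41^2·(≡20) mod 41; (5|41)=+1, (20|41)=+1; (−1)^{0·2·20}·(+1)^2·(+1)^0 = +1.
v=7: a=7^0·(≡3), b=7^-1·(≡2) mod 7; (3|7)=-1, (2|7)=+1; (−1)^{0·-1·3}·(-1)^-1·(+1)^0 = -1.
Ram(-1430, -91) = {2, 7, 11, ∞}; no ℚ_2-point on the conic.

[2, 7, 11, inf]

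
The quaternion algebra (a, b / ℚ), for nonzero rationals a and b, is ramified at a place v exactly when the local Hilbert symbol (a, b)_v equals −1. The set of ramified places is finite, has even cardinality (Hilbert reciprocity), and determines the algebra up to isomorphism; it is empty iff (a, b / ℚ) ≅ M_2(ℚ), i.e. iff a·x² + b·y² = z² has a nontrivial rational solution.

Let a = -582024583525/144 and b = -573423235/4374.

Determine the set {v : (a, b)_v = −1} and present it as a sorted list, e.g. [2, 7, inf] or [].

[3, 7, 23, inf]

Mod squares: a ≡ -4669, b ≡ -690. Check v ∈ {∞, 2, 3, 5, 7, 11, 23, 29}.
v=29: a=29^3·(≡9), b=29^2·(≡9) mod 29; (9|29)=+1, (9|29)=+1; (−1)^{3·2·14}·(+1)^2·(+1)^3 = +1.
v=7: a=7^3·(≡3), b=7^2·(≡6) mod 7; (3|7)=-1, (6|7)=-1; (−1)^{3·2·3}·(-1)^2·(-1)^3 = -1.
v=11: a=11^2·(≡10), b=11^2·(≡1) mod 11; (10|11)=-1, (1|11)=+1; (−1)^{2·2·5}·(-1)^2·(+1)^2 = +1.
v=23: a=23^1·(≡13), b=23^1·(≡18) mod 23; (13|23)=+1, (18|23)=+1; (−1)^{1·1·11}·(+1)^1·(+1)^1 = -1.
v=∞: -4669 < 0 and -690 < 0  ⇒  (a,b)_∞ = -1.
v=5: a=5^2·(≡1), b=5^1·(≡2) mod 5; (1|5)=+1, (2|5)=-1; (−1)^{2·1·2}·(+1)^1·(-1)^2 = +1.
v=2: v_2(a)=-4, v_2(b)=-1; units ≡ 3, 7 (mod 8); ε·ε+αω+βω = 1·1+-4·0+-1·1 ≡ 0  ⇒  (a,b)_2 = +1.
v=3: a=3^-2·(≡2), b=3^-7·(≡1) mod 3; (2|3)=-1, (1|3)=+1; (−1)^{-2·-7·1}·(-1)^-7·(+1)^-2 = -1.
(-4669, -690 / ℚ) ramifies at {3, 7, 23, ∞}: a division algebra.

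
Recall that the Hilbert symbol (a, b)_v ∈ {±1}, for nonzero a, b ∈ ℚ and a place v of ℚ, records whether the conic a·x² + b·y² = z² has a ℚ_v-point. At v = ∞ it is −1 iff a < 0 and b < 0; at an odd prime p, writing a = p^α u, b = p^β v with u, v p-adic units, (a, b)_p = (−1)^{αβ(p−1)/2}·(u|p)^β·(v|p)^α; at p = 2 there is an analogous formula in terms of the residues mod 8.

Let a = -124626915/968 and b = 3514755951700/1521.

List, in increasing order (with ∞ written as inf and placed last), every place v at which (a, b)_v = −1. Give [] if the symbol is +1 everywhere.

[2, 5]

Mod squares: a ≡ -70, b ≡ 37. Check v ∈ {∞, 2, 3, 5, 7, 11, 13, 17, 37}.
v=13: a=13^0·(≡7), b=13^-2·(≡5) mod 13; (7|13)=-1, (5|13)=-1; (−1)^{0·-2·6}·(-1)^-2·(-1)^0 = +1.
v=7: a=7^1·(≡2), b=7^4·(≡2) mod 7; (2|7)=+1, (2|7)=+1; (−1)^{1·4·3}·(+1)^4·(+1)^1 = +1.
v=2: v_2(a)=-3, v_2(b)=2; units ≡ 5, 5 (mod 8); ε·ε+αω+βω = 0·0+-3·1+2·1 ≡ 1  ⇒  (a,b)_2 = -1.
v=5: a=5^1·(≡4), b=5^2·(≡3) mod 5; (4|5)=+1, (3|5)=-1; (−1)^{1·2·2}·(+1)^2·(-1)^1 = -1.
v=11: a=11^-2·(≡2), b=11^0·(≡5) mod 11; (2|11)=-1, (5|11)=+1; (−1)^{-2·0·5}·(-1)^0·(+1)^-2 = +1.
v=17: a=17^2·(≡13), b=17^2·(≡7) mod 17; (13|17)=+1, (7|17)=-1; (−1)^{2·2·8}·(+1)^2·(-1)^2 = +1.
v=3: a=3^2·(≡2), b=3^-2·(≡1) mod 3; (2|3)=-1, (1|3)=+1; (−1)^{2·-2·1}·(-1)^-2·(+1)^2 = +1.
v=37: a=37^2·(≡16), b=37^3·(≡34) mod 37; (16|37)=+1, (34|37)=+1; (−1)^{2·3·18}·(+1)^3·(+1)^2 = +1.
v=∞: -70 < 0 and 37 > 0  ⇒  (a,b)_∞ = +1.
|Ram(-70, 37)| = 2, even; anisotropic at {2, 5}.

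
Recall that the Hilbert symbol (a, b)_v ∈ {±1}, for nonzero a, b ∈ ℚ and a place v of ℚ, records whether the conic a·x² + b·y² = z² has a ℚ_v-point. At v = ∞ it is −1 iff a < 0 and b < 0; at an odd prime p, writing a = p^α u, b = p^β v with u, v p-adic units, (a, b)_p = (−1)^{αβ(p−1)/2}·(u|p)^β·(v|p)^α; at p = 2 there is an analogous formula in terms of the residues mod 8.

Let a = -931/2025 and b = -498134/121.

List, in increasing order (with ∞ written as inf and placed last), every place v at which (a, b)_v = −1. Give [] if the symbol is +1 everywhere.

Mod squares: a ≡ -19, b ≡ -10166. Check v ∈ {∞, 2, 3, 5, 7, 11, 13, 17, 19, 23}.
v=∞: -19 < 0 and -10166 < 0  ⇒  (a,b)_∞ = -1.
v=17: a=17^0·(≡2), b=17^1·(≡3) mod 17; (2|17)=+1, (3|17)=-1; (−1)^{0·1·8}·(+1)^1·(-1)^0 = +1.
v=19: a=19^1·(≡18), b=19^0·(≡12) mod 19; (18|19)=-1, (12|19)=-1; (−1)^{1·0·9}·(-1)^0·(-1)^1 = -1.
v=3: a=3^-4·(≡2), b=3^0·(≡1) mod 3; (2|3)=-1, (1|3)=+1; (−1)^{-4·0·1}·(-1)^0·(+1)^-4 = +1.
v=13: a=13^0·(≡7), b=13^1·(≡8) mod 13; (7|13)=-1, (8|13)=-1; (−1)^{0·1·6}·(-1)^1·(-1)^0 = -1.
v=7: a=7^2·(≡1), b=7^2·(≡6) mod 7; (1|7)=+1, (6|7)=-1; (−1)^{2·2·3}·(+1)^2·(-1)^2 = +1.
v=23: a=23^0·(≡12), b=23^1·(≡9) mod 23; (12|23)=+1, (9|23)=+1; (−1)^{0·1·11}·(+1)^1·(+1)^0 = +1.
v=5: a=5^-2·(≡4), b=5^0·(≡1) mod 5; (4|5)=+1, (1|5)=+1; (−1)^{-2·0·2}·(+1)^0·(+1)^-2 = +1.
v=2: v_2(a)=0, v_2(b)=1; units ≡ 5, 5 (mod 8); ε·ε+αω+βω = 0·0+0·1+1·1 ≡ 1  ⇒  (a,b)_2 = -1.
v=11: a=11^0·(≡4), b=11^-2·(≡1) mod 11; (4|11)=+1, (1|11)=+1; (−1)^{0·-2·5}·(+1)^-2·(+1)^0 = +1.
Ram(-19, -10166) = {2, 13, 19, ∞}; no ℚ_2-point on the conic.

[2, 13, 19, inf]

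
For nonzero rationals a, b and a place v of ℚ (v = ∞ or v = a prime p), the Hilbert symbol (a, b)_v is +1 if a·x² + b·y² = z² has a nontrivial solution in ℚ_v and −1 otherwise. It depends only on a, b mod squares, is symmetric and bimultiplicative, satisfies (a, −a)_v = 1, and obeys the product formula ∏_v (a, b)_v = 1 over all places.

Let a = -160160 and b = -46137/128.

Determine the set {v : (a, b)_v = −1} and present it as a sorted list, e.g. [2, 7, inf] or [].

[7, inf]

(a, b) ≡ (-10010, -546) mod (ℚ^×)²; places V = {2, 3, 5, 7, 11, 13, ∞}.
(a,b)_13: α=1, u≡4; β=3, v≡4 (mod 13); (4|13)=+1, (4|13)=+1; sign (−1)^0·+1^3·+1^1 = +1.
(a,b)_7: α=1, u≡3; β=1, v≡5 (mod 7); (3|7)=-1, (5|7)=-1; sign (−1)^1·-1^1·-1^1 = -1.
(a,b)_5: α=1, u≡3; β=0, v≡1 (mod 5); (3|5)=-1, (1|5)=+1; sign (−1)^0·-1^0·+1^1 = +1.
(a,b)_3: α=0, u≡1; β=1, v≡1 (mod 3); (1|3)=+1, (1|3)=+1; sign (−1)^0·+1^1·+1^0 = +1.
(a,b)_11: α=1, u≡4; β=0, v≡9 (mod 11); (4|11)=+1, (9|11)=+1; sign (−1)^0·+1^0·+1^1 = +1.
(a,b)_∞: sgn(-10010)=−, sgn(-546)=−, so -1.
(a,b)_2: α=5, β=-7; u≡3, v≡7 (mod 8); ε(u)ε(v)=1·1, αω(v)=5·0, βω(u)=-7·1; sum ≡ 0  ⇒  +1.
|Ram(-10010, -546)| = 2, even; anisotropic at {7, ∞}.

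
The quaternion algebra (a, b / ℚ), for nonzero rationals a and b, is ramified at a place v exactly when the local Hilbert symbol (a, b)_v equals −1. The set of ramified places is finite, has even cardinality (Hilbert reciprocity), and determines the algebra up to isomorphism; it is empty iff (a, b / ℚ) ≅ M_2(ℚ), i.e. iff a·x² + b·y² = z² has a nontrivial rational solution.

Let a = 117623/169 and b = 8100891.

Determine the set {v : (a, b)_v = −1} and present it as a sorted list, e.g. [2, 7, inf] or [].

[2, 3, 11, 37]

Mod squares: a ≡ 407, b ≡ 100011. Check v ∈ {∞, 2, 3, 11, 13, 17, 37, 53}.
v=13: a=13^-2·(≡12), b=13^0·(≡6) mod 13; (12|13)=+1, (6|13)=-1; (−1)^{-2·0·6}·(+1)^0·(-1)^-2 = +1.
v=37: a=37^1·(≡21), b=37^1·(≡14) mod 37; (21|37)=+1, (14|37)=-1; (−1)^{1·1·18}·(+1)^1·(-1)^1 = -1.
v=11: a=11^1·(≡3), b=11^0·(≡7) mod 11; (3|11)=+1, (7|11)=-1; (−1)^{1·0·5}·(+1)^0·(-1)^1 = -1.
v=∞: 407 > 0 and 100011 > 0  ⇒  (a,b)_∞ = +1.
v=2: v_2(a)=0, v_2(b)=0; units ≡ 7, 3 (mod 8); ε·ε+αω+βω = 1·1+0·1+0·0 ≡ 1  ⇒  (a,b)_2 = -1.
v=3: a=3^0·(≡2), b=3^5·(≡1) mod 3; (2|3)=-1, (1|3)=+1; (−1)^{0·5·1}·(-1)^5·(+1)^0 = -1.
v=17: a=17^2·(≡1), b=17^1·(≡13) mod 17; (1|17)=+1, (13|17)=+1; (−1)^{2·1·8}·(+1)^1·(+1)^2 = +1.
v=53: a=53^0·(≡44), b=53^1·(≡48) mod 53; (44|53)=+1, (48|53)=-1; (−1)^{0·1·26}·(+1)^1·(-1)^0 = +1.
|Ram(407, 100011)| = 4, even; anisotropic at {2, 3, 11, 37}.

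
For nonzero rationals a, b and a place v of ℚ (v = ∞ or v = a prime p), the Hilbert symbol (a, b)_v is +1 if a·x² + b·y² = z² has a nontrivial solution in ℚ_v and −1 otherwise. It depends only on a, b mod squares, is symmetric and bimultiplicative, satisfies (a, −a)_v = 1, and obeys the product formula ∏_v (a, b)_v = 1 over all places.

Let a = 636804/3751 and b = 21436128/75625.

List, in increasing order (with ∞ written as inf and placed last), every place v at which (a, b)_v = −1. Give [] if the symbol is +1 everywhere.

(a, b) ≡ (31, 62) mod (ℚ^×)²; places V = {2, 3, 5, 7, 11, 19, 31, ∞}.
(a,b)_19: α=2, u≡2; β=0, v≡1 (mod 19); (2|19)=-1, (1|19)=+1; sign (−1)^0·-1^0·+1^2 = +1.
(a,b)_∞: sgn(31)=+, sgn(62)=+, so +1.
(a,b)_5: α=0, u≡4; β=-4, v≡3 (mod 5); (4|5)=+1, (3|5)=-1; sign (−1)^0·+1^-4·-1^0 = +1.
(a,b)_7: α=2, u≡3; β=4, v≡6 (mod 7); (3|7)=-1, (6|7)=-1; sign (−1)^0·-1^4·-1^2 = +1.
(a,b)_3: α=2, u≡1; β=2, v≡2 (mod 3); (1|3)=+1, (2|3)=-1; sign (−1)^0·+1^2·-1^2 = +1.
(a,b)_11: α=-2, u≡4; β=-2, v≡6 (mod 11); (4|11)=+1, (6|11)=-1; sign (−1)^0·+1^-2·-1^-2 = +1.
(a,b)_2: α=2, β=5; u≡7, v≡7 (mod 8); ε(u)ε(v)=1·1, αω(v)=2·0, βω(u)=5·0; sum ≡ 1  ⇒  -1.
(a,b)_31: α=-1, u≡20; β=1, v≡4 (mod 31); (20|31)=+1, (4|31)=+1; sign (−1)^1·+1^1·+1^-1 = -1.
Ram(31, 62) = {2, 31}; no ℚ_2-point on the conic.

[2, 31]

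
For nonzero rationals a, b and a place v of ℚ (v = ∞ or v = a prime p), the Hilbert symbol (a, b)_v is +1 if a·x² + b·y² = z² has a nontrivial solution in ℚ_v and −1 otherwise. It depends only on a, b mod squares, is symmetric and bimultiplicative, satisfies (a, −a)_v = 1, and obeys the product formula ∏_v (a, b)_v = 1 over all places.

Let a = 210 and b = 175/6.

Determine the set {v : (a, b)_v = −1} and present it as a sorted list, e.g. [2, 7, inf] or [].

(a, b) ≡ (210, 42) mod (ℚ^×)²; places V = {2, 3, 5, 7, ∞}.
(a,b)_3: α=1, u≡1; β=-1, v≡2 (mod 3); (1|3)=+1, (2|3)=-1; sign (−1)^1·+1^-1·-1^1 = +1.
(a,b)_7: α=1, u≡2; β=1, v≡3 (mod 7); (2|7)=+1, (3|7)=-1; sign (−1)^1·+1^1·-1^1 = +1.
(a,b)_∞: sgn(210)=+, sgn(42)=+, so +1.
(a,b)_2: α=1, β=-1; u≡1, v≡5 (mod 8); ε(u)ε(v)=0·0, αω(v)=1·1, βω(u)=-1·0; sum ≡ 1  ⇒  -1.
(a,b)_5: α=1, u≡2; β=2, v≡2 (mod 5); (2|5)=-1, (2|5)=-1; sign (−1)^0·-1^2·-1^1 = -1.
|Ram(210, 42)| = 2, even; anisotropic at {2, 5}.

[2, 5]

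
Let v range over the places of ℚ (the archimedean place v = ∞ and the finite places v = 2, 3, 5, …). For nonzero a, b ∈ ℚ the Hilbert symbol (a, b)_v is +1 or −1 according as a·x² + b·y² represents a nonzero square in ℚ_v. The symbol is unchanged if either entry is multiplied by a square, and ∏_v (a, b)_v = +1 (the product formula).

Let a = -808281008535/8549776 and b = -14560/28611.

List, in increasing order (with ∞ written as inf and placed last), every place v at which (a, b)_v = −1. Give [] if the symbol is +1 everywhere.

(a, b) ≡ (-15015, -10010) mod (ℚ^×)²; places V = {2, 3, 5, 7, 11, 13, 17, 23, 29, 43, ∞}.
(a,b)_23: α=2, u≡4; β=0, v≡1 (mod 23); (4|23)=+1, (1|23)=+1; sign (−1)^0·+1^0·+1^2 = +1.
(a,b)_5: α=1, u≡3; β=1, v≡3 (mod 5); (3|5)=-1, (3|5)=-1; sign (−1)^0·-1^1·-1^1 = +1.
(a,b)_43: α=-2, u≡25; β=0, v≡36 (mod 43); (25|43)=+1, (36|43)=+1; sign (−1)^0·+1^0·+1^-2 = +1.
(a,b)_29: α=2, u≡4; β=0, v≡5 (mod 29); (4|29)=+1, (5|29)=+1; sign (−1)^0·+1^0·+1^2 = +1.
(a,b)_2: α=-4, β=5; u≡1, v≡3 (mod 8); ε(u)ε(v)=0·1, αω(v)=-4·1, βω(u)=5·0; sum ≡ 0  ⇒  +1.
(a,b)_∞: sgn(-15015)=−, sgn(-10010)=−, so -1.
(a,b)_3: α=1, u≡2; β=-2, v≡1 (mod 3); (2|3)=-1, (1|3)=+1; sign (−1)^0·-1^-2·+1^1 = +1.
(a,b)_17: α=-2, u≡2; β=-2, v≡14 (mod 17); (2|17)=+1, (14|17)=-1; sign (−1)^0·+1^-2·-1^-2 = +1.
(a,b)_11: α=3, u≡7; β=-1, v≡3 (mod 11); (7|11)=-1, (3|11)=+1; sign (−1)^1·-1^-1·+1^3 = +1.
(a,b)_13: α=1, u≡11; β=1, v≡1 (mod 13); (11|13)=-1, (1|13)=+1; sign (−1)^0·-1^1·+1^1 = -1.
(a,b)_7: α=1, u≡1; β=1, v≡3 (mod 7); (1|7)=+1, (3|7)=-1; sign (−1)^1·+1^1·-1^1 = +1.
|Ram(-15015, -10010)| = 2, even; anisotropic at {13, ∞}.

[13, inf]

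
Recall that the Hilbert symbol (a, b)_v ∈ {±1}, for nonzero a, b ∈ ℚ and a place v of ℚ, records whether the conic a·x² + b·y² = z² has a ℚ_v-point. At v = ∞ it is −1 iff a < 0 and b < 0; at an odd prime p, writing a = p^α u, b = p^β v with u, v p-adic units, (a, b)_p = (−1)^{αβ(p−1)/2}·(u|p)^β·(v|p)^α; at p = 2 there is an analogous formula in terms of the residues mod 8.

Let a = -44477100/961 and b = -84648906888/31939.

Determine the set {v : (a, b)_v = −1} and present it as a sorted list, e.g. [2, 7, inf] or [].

[2, 3, 13, inf]

Mod squares: a ≡ -19, b ≡ -579462. Check v ∈ {∞, 2, 3, 5, 7, 13, 17, 19, 23, 31, 41}.
v=2: v_2(a)=2, v_2(b)=3; units ≡ 5, 5 (mod 8); ε·ε+αω+βω = 0·0+2·1+3·1 ≡ 1  ⇒  (a,b)_2 = -1.
v=13: a=13^0·(≡5), b=13^1·(≡12) mod 13; (5|13)=-1, (12|13)=+1; (−1)^{0·1·6}·(-1)^1·(+1)^0 = -1.
v=5: a=5^2·(≡1), b=5^0·(≡3) mod 5; (1|5)=+1, (3|5)=-1; (−1)^{2·0·2}·(+1)^0·(-1)^2 = +1.
v=41: a=41^0·(≡38), b=41^-2·(≡2) mod 41; (38|41)=-1, (2|41)=+1; (−1)^{0·-2·20}·(-1)^-2·(+1)^0 = +1.
v=31: a=31^-2·(≡26), b=31^0·(≡22) mod 31; (26|31)=-1, (22|31)=-1; (−1)^{-2·0·15}·(-1)^0·(-1)^-2 = +1.
v=17: a=17^2·(≡2), b=17^3·(≡2) mod 17; (2|17)=+1, (2|17)=+1; (−1)^{2·3·8}·(+1)^3·(+1)^2 = +1.
v=23: a=23^0·(≡9), b=23^1·(≡15) mod 23; (9|23)=+1, (15|23)=-1; (−1)^{0·1·11}·(+1)^1·(-1)^0 = +1.
v=7: a=7^0·(≡2), b=7^4·(≡3) mod 7; (2|7)=+1, (3|7)=-1; (−1)^{0·4·3}·(+1)^4·(-1)^0 = +1.
v=∞: -19 < 0 and -579462 < 0  ⇒  (a,b)_∞ = -1.
v=19: a=19^1·(≡3), b=19^-1·(≡7) mod 19; (3|19)=-1, (7|19)=+1; (−1)^{1·-1·9}·(-1)^-1·(+1)^1 = +1.
v=3: a=3^4·(≡2), b=3^1·(≡1) mod 3; (2|3)=-1, (1|3)=+1; (−1)^{4·1·1}·(-1)^1·(+1)^4 = -1.
|Ram(-19, -579462)| = 4, even; anisotropic at {2, 3, 13, ∞}.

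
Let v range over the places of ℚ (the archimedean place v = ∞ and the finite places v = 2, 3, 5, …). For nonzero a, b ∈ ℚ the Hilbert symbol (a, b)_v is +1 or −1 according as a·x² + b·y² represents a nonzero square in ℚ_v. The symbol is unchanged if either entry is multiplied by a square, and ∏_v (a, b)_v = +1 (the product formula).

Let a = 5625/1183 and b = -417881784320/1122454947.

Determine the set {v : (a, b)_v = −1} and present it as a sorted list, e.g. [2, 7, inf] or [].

[5, 11]

(a, b) ≡ (7, -2310) mod (ℚ^×)²; places V = {2, 3, 5, 7, 11, 13, 23, 29, ∞}.
(a,b)_13: α=-2, u≡5; β=2, v≡9 (mod 13); (5|13)=-1, (9|13)=+1; sign (−1)^0·-1^2·+1^-2 = +1.
(a,b)_7: α=-1, u≡4; β=3, v≡5 (mod 7); (4|7)=+1, (5|7)=-1; sign (−1)^1·+1^3·-1^-1 = +1.
(a,b)_11: α=0, u≡8; β=1, v≡8 (mod 11); (8|11)=-1, (8|11)=-1; sign (−1)^0·-1^1·-1^0 = -1.
(a,b)_2: α=0, β=17; u≡7, v≡5 (mod 8); ε(u)ε(v)=1·0, αω(v)=0·1, βω(u)=17·0; sum ≡ 0  ⇒  +1.
(a,b)_3: α=2, u≡1; β=-1, v≡1 (mod 3); (1|3)=+1, (1|3)=+1; sign (−1)^0·+1^-1·+1^2 = +1.
(a,b)_23: α=0, u≡22; β=-2, v≡16 (mod 23); (22|23)=-1, (16|23)=+1; sign (−1)^0·-1^-2·+1^0 = +1.
(a,b)_5: α=4, u≡3; β=1, v≡3 (mod 5); (3|5)=-1, (3|5)=-1; sign (−1)^0·-1^1·-1^4 = -1.
(a,b)_29: α=0, u≡5; β=-4, v≡17 (mod 29); (5|29)=+1, (17|29)=-1; sign (−1)^0·+1^-4·-1^0 = +1.
(a,b)_∞: sgn(7)=+, sgn(-2310)=−, so +1.
(7, -2310 / ℚ) ramifies at {5, 11}: a division algebra.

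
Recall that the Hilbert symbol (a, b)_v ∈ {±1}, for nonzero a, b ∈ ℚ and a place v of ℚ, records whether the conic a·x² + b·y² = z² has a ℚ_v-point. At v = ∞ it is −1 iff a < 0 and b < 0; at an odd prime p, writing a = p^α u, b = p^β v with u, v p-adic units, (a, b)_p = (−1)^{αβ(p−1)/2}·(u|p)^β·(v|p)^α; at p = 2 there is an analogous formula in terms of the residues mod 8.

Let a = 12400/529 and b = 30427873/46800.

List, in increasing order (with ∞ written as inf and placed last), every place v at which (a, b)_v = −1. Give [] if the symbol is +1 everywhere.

Mod squares: a ≡ 31, b ≡ 164749. Check v ∈ {∞, 2, 3, 5, 7, 13, 19, 23, 29, 31}.
v=3: a=3^0·(≡1), b=3^-2·(≡1) mod 3; (1|3)=+1, (1|3)=+1; (−1)^{0·-2·1}·(+1)^-2·(+1)^0 = +1.
v=5: a=5^2·(≡4), b=5^-2·(≡4) mod 5; (4|5)=+1, (4|5)=+1; (−1)^{2·-2·2}·(+1)^-2·(+1)^2 = +1.
v=23: a=23^-2·(≡3), b=23^1·(≡11) mod 23; (3|23)=+1, (11|23)=-1; (−1)^{-2·1·11}·(+1)^1·(-1)^-2 = +1.
v=31: a=31^1·(≡14), b=31^0·(≡27) mod 31; (14|31)=+1, (27|31)=-1; (−1)^{1·0·15}·(+1)^0·(-1)^1 = -1.
v=29: a=29^0·(≡19), b=29^1·(≡2) mod 29; (19|29)=-1, (2|29)=-1; (−1)^{0·1·14}·(-1)^1·(-1)^0 = -1.
v=7: a=7^0·(≡6), b=7^4·(≡2) mod 7; (6|7)=-1, (2|7)=+1; (−1)^{0·4·3}·(-1)^4·(+1)^0 = +1.
v=∞: 31 > 0 and 164749 > 0  ⇒  (a,b)_∞ = +1.
v=19: a=19^0·(≡15), b=19^1·(≡11) mod 19; (15|19)=-1, (11|19)=+1; (−1)^{0·1·9}·(-1)^1·(+1)^0 = -1.
v=13: a=13^0·(≡7), b=13^-1·(≡5) mod 13; (7|13)=-1, (5|13)=-1; (−1)^{0·-1·6}·(-1)^-1·(-1)^0 = -1.
v=2: v_2(a)=4, v_2(b)=-4; units ≡ 7, 5 (mod 8); ε·ε+αω+βω = 1·0+4·1+-4·0 ≡ 0  ⇒  (a,b)_2 = +1.
|Ram(31, 164749)| = 4, even; anisotropic at {13, 19, 29, 31}.

[13, 19, 29, 31]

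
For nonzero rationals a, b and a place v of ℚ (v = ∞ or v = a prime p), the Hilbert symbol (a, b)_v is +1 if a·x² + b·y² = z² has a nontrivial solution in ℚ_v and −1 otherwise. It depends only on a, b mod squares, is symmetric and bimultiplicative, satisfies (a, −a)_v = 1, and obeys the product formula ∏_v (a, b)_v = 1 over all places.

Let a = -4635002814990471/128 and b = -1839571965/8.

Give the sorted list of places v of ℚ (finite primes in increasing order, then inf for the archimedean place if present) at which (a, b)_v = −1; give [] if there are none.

Mod squares: a ≡ -318, b ≡ -330. Check v ∈ {∞, 2, 3, 5, 7, 11, 53}.
v=11: a=11^2·(≡5), b=11^1·(≡4) mod 11; (5|11)=+1, (4|11)=+1; (−1)^{2·1·5}·(+1)^1·(+1)^2 = +1.
v=∞: -318 < 0 and -330 < 0  ⇒  (a,b)_∞ = -1.
v=2: v_2(a)=-7, v_2(b)=-3; units ≡ 1, 3 (mod 8); ε·ε+αω+βω = 0·1+-7·1+-3·0 ≡ 1  ⇒  (a,b)_2 = -1.
v=3: a=3^7·(≡2), b=3^5·(≡1) mod 3; (2|3)=-1, (1|3)=+1; (−1)^{7·5·1}·(-1)^5·(+1)^7 = +1.
v=5: a=5^0·(≡3), b=5^1·(≡4) mod 5; (3|5)=-1, (4|5)=+1; (−1)^{0·1·2}·(-1)^1·(+1)^0 = -1.
v=53: a=53^3·(≡52), b=53^2·(≡31) mod 53; (52|53)=+1, (31|53)=-1; (−1)^{3·2·26}·(+1)^2·(-1)^3 = -1.
v=7: a=7^6·(≡4), b=7^2·(≡3) mod 7; (4|7)=+1, (3|7)=-1; (−1)^{6·2·3}·(+1)^2·(-1)^6 = +1.
|Ram(-318, -330)| = 4, even; anisotropic at {2, 5, 53, ∞}.

[2, 5, 53, inf]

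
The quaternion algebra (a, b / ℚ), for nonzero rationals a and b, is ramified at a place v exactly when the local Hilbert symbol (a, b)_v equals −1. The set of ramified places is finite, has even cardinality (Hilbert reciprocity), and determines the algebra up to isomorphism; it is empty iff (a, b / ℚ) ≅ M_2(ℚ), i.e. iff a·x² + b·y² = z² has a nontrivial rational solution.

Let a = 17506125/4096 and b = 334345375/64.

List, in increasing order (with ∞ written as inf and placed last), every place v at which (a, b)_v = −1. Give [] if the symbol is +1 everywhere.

Mod squares: a ≡ 8645, b ≡ 1615. Check v ∈ {∞, 2, 3, 5, 7, 13, 17, 19}.
v=3: a=3^4·(≡2), b=3^0·(≡1) mod 3; (2|3)=-1, (1|3)=+1; (−1)^{4·0·1}·(-1)^0·(+1)^4 = +1.
v=7: a=7^1·(≡6), b=7^2·(≡6) mod 7; (6|7)=-1, (6|7)=-1; (−1)^{1·2·3}·(-1)^2·(-1)^1 = -1.
v=2: v_2(a)=-12, v_2(b)=-6; units ≡ 5, 7 (mod 8); ε·ε+αω+βω = 0·1+-12·0+-6·1 ≡ 0  ⇒  (a,b)_2 = +1.
v=13: a=13^1·(≡7), b=13^2·(≡4) mod 13; (7|13)=-1, (4|13)=+1; (−1)^{1·2·6}·(-1)^2·(+1)^1 = +1.
v=17: a=17^0·(≡16), b=17^1·(≡11) mod 17; (16|17)=+1, (11|17)=-1; (−1)^{0·1·8}·(+1)^1·(-1)^0 = +1.
v=∞: 8645 > 0 and 1615 > 0  ⇒  (a,b)_∞ = +1.
v=5: a=5^3·(≡4), b=5^3·(≡2) mod 5; (4|5)=+1, (2|5)=-1; (−1)^{3·3·2}·(+1)^3·(-1)^3 = -1.
v=19: a=19^1·(≡18), b=19^1·(≡4) mod 19; (18|19)=-1, (4|19)=+1; (−1)^{1·1·9}·(-1)^1·(+1)^1 = +1.
Ram(8645, 1615) = {5, 7}; no ℚ_5-point on the conic.

[5, 7]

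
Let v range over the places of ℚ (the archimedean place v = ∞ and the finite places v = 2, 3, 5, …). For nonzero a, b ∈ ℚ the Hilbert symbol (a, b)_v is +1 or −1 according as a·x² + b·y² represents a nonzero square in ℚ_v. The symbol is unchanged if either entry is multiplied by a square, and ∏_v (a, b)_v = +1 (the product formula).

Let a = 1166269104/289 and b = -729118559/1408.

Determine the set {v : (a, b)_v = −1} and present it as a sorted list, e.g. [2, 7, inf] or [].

(a, b) ≡ (899899, -262922) mod (ℚ^×)²; places V = {2, 3, 7, 11, 13, 17, 19, 29, 31, 37, ∞}.
(a,b)_7: α=1, u≡1; β=0, v≡6 (mod 7); (1|7)=+1, (6|7)=-1; sign (−1)^0·+1^0·-1^1 = -1.
(a,b)_31: α=1, u≡17; β=0, v≡25 (mod 31); (17|31)=-1, (25|31)=+1; sign (−1)^0·-1^0·+1^1 = +1.
(a,b)_2: α=4, β=-7; u≡3, v≡3 (mod 8); ε(u)ε(v)=1·1, αω(v)=4·1, βω(u)=-7·1; sum ≡ 0  ⇒  +1.
(a,b)_37: α=0, u≡18; β=1, v≡17 (mod 37); (18|37)=-1, (17|37)=-1; sign (−1)^0·-1^1·-1^0 = -1.
(a,b)_19: α=0, u≡2; β=3, v≡2 (mod 19); (2|19)=-1, (2|19)=-1; sign (−1)^0·-1^3·-1^0 = -1.
(a,b)_17: α=-2, u≡16; β=1, v≡9 (mod 17); (16|17)=+1, (9|17)=+1; sign (−1)^0·+1^1·+1^-2 = +1.
(a,b)_13: α=1, u≡7; β=2, v≡3 (mod 13); (7|13)=-1, (3|13)=+1; sign (−1)^0·-1^2·+1^1 = +1.
(a,b)_11: α=1, u≡6; β=-1, v≡1 (mod 11); (6|11)=-1, (1|11)=+1; sign (−1)^1·-1^-1·+1^1 = +1.
(a,b)_29: α=1, u≡9; β=0, v≡14 (mod 29); (9|29)=+1, (14|29)=-1; sign (−1)^0·+1^0·-1^1 = -1.
(a,b)_∞: sgn(899899)=+, sgn(-262922)=−, so +1.
(a,b)_3: α=4, u≡1; β=0, v≡1 (mod 3); (1|3)=+1, (1|3)=+1; sign (−1)^0·+1^0·+1^4 = +1.
(899899, -262922 / ℚ) ramifies at {7, 19, 29, 37}: a division algebra.

[7, 19, 29, 37]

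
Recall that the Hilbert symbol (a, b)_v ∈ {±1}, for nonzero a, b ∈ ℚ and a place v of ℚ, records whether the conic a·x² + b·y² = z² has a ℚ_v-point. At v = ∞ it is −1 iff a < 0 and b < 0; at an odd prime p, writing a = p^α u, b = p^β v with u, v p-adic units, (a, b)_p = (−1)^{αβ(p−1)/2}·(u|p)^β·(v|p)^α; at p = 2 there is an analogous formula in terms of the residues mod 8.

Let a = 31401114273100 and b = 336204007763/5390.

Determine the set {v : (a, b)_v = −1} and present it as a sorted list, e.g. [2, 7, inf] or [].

Mod squares: a ≡ 19, b ≡ 787930. Check v ∈ {∞, 2, 5, 7, 11, 13, 17, 19, 29, 31}.
v=17: a=17^0·(≡15), b=17^2·(≡14) mod 17; (15|17)=+1, (14|17)=-1; (−1)^{0·2·8}·(+1)^2·(-1)^0 = +1.
v=13: a=13^2·(≡6), b=13^3·(≡3) mod 13; (6|13)=-1, (3|13)=+1; (−1)^{2·3·6}·(-1)^3·(+1)^2 = -1.
v=5: a=5^2·(≡4), b=5^-1·(≡1) mod 5; (4|5)=+1, (1|5)=+1; (−1)^{2·-1·2}·(+1)^-1·(+1)^2 = +1.
v=31: a=31^2·(≡7), b=31^2·(≡23) mod 31; (7|31)=+1, (23|31)=-1; (−1)^{2·2·15}·(+1)^2·(-1)^2 = +1.
v=2: v_2(a)=2, v_2(b)=-1; units ≡ 3, 5 (mod 8); ε·ε+αω+βω = 1·0+2·1+-1·1 ≡ 1  ⇒  (a,b)_2 = -1.
v=29: a=29^2·(≡8), b=29^1·(≡12) mod 29; (8|29)=-1, (12|29)=-1; (−1)^{2·1·14}·(-1)^1·(-1)^2 = -1.
v=19: a=19^1·(≡7), b=19^1·(≡13) mod 19; (7|19)=+1, (13|19)=-1; (−1)^{1·1·9}·(+1)^1·(-1)^1 = +1.
v=11: a=11^2·(≡2), b=11^-1·(≡5) mod 11; (2|11)=-1, (5|11)=+1; (−1)^{2·-1·5}·(-1)^-1·(+1)^2 = -1.
v=∞: 19 > 0 and 787930 > 0  ⇒  (a,b)_∞ = +1.
v=7: a=7^0·(≡5), b=7^-2·(≡3) mod 7; (5|7)=-1, (3|7)=-1; (−1)^{0·-2·3}·(-1)^-2·(-1)^0 = +1.
(19, 787930 / ℚ) ramifies at {2, 11, 13, 29}: a division algebra.

[2, 11, 13, 29]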